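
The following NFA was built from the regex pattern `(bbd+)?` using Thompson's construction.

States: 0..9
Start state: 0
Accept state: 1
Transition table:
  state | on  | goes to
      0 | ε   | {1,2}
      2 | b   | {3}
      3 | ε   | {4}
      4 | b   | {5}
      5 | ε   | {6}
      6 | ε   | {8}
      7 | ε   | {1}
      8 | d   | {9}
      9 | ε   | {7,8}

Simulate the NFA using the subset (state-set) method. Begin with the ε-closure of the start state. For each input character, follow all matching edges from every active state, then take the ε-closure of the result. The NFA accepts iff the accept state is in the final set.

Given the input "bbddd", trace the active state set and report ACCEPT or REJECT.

start: ε-closure({0}) = {0,1,2}
'b' @ 1: {3,4}
'b' @ 2: {5,6,8}
'd' @ 3: {1,7,8,9}  [accepting]
'd' @ 4: {1,7,8,9}  [accepting]
'd' @ 5: {1,7,8,9}  [accepting]
end set {1,7,8,9} — state 1 in

Answer: ACCEPT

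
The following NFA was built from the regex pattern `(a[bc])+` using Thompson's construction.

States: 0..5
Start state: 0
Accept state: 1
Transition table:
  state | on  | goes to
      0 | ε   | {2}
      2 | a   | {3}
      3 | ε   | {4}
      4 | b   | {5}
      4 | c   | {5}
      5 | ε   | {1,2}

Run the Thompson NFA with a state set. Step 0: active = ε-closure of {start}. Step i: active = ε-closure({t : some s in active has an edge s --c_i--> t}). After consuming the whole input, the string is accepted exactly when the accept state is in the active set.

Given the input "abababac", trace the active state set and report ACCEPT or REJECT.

start: ε-closure({0}) = {0,2}
'a' @ 1: {3,4}
'b' @ 2: {1,2,5}  (accept∈set)
'a' @ 3: {3,4}
'b' @ 4: {1,2,5}  (accept∈set)
'a' @ 5: {3,4}
'b' @ 6: {1,2,5}  (accept∈set)
'a' @ 7: {3,4}
'c' @ 8: {1,2,5}  (accept∈set)
final: {1,2,5}; accept 1 in set

Answer: ACCEPT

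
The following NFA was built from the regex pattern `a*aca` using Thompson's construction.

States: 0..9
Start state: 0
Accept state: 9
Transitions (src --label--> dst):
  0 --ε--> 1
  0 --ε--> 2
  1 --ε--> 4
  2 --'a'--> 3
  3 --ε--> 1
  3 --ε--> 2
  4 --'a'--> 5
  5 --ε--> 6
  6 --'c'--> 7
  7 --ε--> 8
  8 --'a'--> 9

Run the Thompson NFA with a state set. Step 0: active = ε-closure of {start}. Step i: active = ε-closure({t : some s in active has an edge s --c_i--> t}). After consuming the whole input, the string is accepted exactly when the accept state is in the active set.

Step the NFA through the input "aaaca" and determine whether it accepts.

Answer: ACCEPT

Derivation:
start: ε-closure({0}) = {0,1,2,4}
'a' @ 1: {1,2,3,4,5,6}
'a' @ 2: {1,2,3,4,5,6}
'a' @ 3: {1,2,3,4,5,6}
'c' @ 4: {7,8}
'a' @ 5: {9}  [accepting]
final: {9}; accept 9 in set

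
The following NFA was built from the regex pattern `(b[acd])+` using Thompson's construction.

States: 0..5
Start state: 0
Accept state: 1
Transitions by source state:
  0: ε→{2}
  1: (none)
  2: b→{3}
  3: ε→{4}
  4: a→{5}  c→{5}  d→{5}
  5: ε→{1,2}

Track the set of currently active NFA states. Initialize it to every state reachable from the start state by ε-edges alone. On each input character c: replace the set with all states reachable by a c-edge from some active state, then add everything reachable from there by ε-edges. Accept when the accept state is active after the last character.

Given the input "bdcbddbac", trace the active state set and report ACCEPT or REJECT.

start: ε-closure({0}) = {0,2}
'b' @ 1: {3,4}
'd' @ 2: {1,2,5}  (accept∈set)
'c' @ 3: {}  — no active states
rest 'bddbac' ignored (set empty)
final: {}; accept 1 not in set

Answer: REJECT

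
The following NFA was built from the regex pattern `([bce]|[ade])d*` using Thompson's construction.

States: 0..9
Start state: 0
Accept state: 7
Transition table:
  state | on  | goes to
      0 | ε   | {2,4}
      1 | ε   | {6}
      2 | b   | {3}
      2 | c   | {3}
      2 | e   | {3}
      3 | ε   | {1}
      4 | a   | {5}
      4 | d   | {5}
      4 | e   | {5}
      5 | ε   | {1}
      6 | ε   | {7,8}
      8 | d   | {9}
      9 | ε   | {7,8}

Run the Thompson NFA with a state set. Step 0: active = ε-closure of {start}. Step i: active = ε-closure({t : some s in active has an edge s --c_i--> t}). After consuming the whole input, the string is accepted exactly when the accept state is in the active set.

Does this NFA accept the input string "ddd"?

initial (ε-close {0}): {0,2,4}
'd' @ 1: {1,5,6,7,8}  ✓accept
'd' @ 2: {7,8,9}  ✓accept
'd' @ 3: {7,8,9}  ✓accept
end set {7,8,9} — state 7 in

Answer: ACCEPT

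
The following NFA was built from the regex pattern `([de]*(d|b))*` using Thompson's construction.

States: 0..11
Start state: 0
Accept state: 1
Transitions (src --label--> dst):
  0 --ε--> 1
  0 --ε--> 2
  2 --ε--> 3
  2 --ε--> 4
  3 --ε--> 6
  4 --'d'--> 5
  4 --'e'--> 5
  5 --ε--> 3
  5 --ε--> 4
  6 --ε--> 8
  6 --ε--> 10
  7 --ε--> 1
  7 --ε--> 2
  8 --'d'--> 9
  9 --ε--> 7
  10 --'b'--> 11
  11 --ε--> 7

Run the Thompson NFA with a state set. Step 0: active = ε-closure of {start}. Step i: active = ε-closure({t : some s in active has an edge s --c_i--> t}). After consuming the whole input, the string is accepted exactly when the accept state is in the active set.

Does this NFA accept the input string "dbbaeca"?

S₀ = ε-closure({0}) = {0,1,2,3,4,6,8,10}
'd' @ 1: {1,2,3,4,5,6,7,8,9,10}  [accepting]
'b' @ 2: {1,2,3,4,6,7,8,10,11}  [accepting]
'b' @ 3: {1,2,3,4,6,7,8,10,11}  [accepting]
'a' @ 4: {}  — dead — no transitions
rest 'eca' ignored (set empty)
after full input: {}  (accept=1 not in)

Answer: REJECT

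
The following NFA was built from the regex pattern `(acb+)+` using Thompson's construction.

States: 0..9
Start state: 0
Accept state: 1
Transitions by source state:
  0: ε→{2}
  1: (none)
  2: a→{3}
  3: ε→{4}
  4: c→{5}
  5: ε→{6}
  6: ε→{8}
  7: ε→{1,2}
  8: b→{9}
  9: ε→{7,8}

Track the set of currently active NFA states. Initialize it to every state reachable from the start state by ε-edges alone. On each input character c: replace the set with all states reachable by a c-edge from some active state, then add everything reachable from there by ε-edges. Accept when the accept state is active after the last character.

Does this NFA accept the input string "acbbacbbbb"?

Answer: ACCEPT

Steps:
S₀ = ε-closure({0}) = {0,2}
'a' @ 1: {3,4}
'c' @ 2: {5,6,8}
'b' @ 3: {1,2,7,8,9}  [accepting]
'b' @ 4: {1,2,7,8,9}  [accepting]
'a' @ 5: {3,4}
'c' @ 6: {5,6,8}
'b' @ 7: {1,2,7,8,9}  [accepting]
'b' @ 8: {1,2,7,8,9}  [accepting]
'b' @ 9: {1,2,7,8,9}  [accepting]
'b' @ 10: {1,2,7,8,9}  [accepting]
after full input: {1,2,7,8,9}  (accept=1 in)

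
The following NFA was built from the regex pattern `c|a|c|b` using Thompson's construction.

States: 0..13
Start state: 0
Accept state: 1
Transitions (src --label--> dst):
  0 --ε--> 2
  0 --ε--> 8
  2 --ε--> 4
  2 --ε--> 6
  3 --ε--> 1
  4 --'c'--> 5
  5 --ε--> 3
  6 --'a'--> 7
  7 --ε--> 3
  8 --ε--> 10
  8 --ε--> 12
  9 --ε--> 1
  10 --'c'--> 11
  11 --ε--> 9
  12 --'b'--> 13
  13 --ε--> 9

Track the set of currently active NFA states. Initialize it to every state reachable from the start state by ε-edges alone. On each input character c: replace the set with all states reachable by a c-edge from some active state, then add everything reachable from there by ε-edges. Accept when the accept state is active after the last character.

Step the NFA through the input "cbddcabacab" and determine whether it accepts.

start: ε-closure({0}) = {0,2,4,6,8,10,12}
'c' @ 1: {1,3,5,9,11}  ✓accept
'b' @ 2: {}  — state set empty
rest 'ddcabacab' ignored (set empty)
end set {} — state 1 not in

Answer: REJECT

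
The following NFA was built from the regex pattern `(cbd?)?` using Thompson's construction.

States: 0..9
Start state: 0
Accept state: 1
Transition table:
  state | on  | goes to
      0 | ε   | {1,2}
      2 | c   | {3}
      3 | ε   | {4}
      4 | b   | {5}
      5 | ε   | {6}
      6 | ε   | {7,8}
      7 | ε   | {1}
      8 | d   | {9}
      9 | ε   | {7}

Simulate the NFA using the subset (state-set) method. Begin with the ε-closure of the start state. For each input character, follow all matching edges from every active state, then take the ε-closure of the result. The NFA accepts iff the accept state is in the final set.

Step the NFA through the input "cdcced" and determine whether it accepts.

Answer: REJECT

Derivation:
start: ε-closure({0}) = {0,1,2}
'c' @ 1: {3,4}
'd' @ 2: {}  — dead — no transitions
rest 'cced' ignored (set empty)
final: {}; accept 1 not in set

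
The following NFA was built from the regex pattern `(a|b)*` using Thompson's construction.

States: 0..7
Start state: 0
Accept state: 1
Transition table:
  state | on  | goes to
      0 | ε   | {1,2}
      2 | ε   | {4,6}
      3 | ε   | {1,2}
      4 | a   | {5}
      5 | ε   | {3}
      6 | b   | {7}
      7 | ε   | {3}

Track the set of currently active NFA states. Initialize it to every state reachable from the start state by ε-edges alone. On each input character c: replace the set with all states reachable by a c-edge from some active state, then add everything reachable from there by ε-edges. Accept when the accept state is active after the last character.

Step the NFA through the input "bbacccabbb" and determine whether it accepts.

Answer: REJECT

Derivation:
start: ε-closure({0}) = {0,1,2,4,6}
'b' @ 1: {1,2,3,4,6,7}  ✓accept
'b' @ 2: {1,2,3,4,6,7}  ✓accept
'a' @ 3: {1,2,3,4,5,6}  ✓accept
'c' @ 4: {}  — state set empty
rest 'ccabbb' ignored (set empty)
after full input: {}  (accept=1 not in)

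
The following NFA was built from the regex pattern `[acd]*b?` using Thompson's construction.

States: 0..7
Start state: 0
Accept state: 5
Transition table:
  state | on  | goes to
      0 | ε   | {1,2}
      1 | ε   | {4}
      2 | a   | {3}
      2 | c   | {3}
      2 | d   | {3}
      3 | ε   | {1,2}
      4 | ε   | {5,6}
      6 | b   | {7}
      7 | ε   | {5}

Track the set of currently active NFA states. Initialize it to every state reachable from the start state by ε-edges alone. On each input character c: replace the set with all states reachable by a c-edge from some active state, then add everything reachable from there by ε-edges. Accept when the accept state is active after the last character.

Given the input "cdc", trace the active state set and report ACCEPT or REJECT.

S₀ = ε-closure({0}) = {0,1,2,4,5,6}
'c' @ 1: {1,2,3,4,5,6}  [accepting]
'd' @ 2: {1,2,3,4,5,6}  [accepting]
'c' @ 3: {1,2,3,4,5,6}  [accepting]
end set {1,2,3,4,5,6} — state 5 in

Answer: ACCEPT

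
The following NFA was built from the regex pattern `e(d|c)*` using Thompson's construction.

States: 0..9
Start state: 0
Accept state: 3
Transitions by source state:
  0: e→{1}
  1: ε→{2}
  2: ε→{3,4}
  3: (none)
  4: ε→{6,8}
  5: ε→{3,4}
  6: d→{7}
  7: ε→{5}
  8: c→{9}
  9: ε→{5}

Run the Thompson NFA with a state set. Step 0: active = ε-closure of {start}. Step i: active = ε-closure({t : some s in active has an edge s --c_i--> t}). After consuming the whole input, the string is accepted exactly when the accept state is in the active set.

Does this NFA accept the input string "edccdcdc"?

Answer: ACCEPT

Derivation:
S₀ = ε-closure({0}) = {0}
'e' @ 1: {1,2,3,4,6,8}  [accepting]
'd' @ 2: {3,4,5,6,7,8}  [accepting]
'c' @ 3: {3,4,5,6,8,9}  [accepting]
'c' @ 4: {3,4,5,6,8,9}  [accepting]
'd' @ 5: {3,4,5,6,7,8}  [accepting]
'c' @ 6: {3,4,5,6,8,9}  [accepting]
'd' @ 7: {3,4,5,6,7,8}  [accepting]
'c' @ 8: {3,4,5,6,8,9}  [accepting]
final: {3,4,5,6,8,9}; accept 3 in set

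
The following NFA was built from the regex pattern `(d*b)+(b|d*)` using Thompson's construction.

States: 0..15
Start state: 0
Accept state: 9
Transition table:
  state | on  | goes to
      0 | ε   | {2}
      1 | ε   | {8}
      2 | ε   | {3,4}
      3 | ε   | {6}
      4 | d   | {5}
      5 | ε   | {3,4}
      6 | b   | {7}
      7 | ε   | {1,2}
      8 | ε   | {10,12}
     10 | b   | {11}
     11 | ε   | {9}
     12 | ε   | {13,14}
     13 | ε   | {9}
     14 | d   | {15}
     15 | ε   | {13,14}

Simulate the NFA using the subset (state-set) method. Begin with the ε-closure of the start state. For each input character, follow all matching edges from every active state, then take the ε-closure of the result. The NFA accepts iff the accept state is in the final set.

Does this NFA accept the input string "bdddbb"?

initial (ε-close {0}): {0,2,3,4,6}
'b' @ 1: {1,2,3,4,6,7,8,9,10,12,13,14}  [accepting]
'd' @ 2: {3,4,5,6,9,13,14,15}  [accepting]
'd' @ 3: {3,4,5,6,9,13,14,15}  [accepting]
'd' @ 4: {3,4,5,6,9,13,14,15}  [accepting]
'b' @ 5: {1,2,3,4,6,7,8,9,10,12,13,14}  [accepting]
'b' @ 6: {1,2,3,4,6,7,8,9,10,11,12,13,14}  [accepting]
final: {1,2,3,4,6,7,8,9,10,11,12,13,14}; accept 9 in set

Answer: ACCEPT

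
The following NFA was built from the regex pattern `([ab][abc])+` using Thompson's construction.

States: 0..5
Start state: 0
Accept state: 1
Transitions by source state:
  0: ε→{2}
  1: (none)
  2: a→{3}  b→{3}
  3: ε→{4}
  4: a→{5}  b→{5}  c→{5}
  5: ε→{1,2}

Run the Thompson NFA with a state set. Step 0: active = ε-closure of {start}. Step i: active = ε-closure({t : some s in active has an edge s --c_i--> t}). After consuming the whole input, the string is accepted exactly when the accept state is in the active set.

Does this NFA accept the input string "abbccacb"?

Answer: REJECT

Derivation:
S₀ = ε-closure({0}) = {0,2}
'a' @ 1: {3,4}
'b' @ 2: {1,2,5}  [accepting]
'b' @ 3: {3,4}
'c' @ 4: {1,2,5}  [accepting]
'c' @ 5: {}  — no active states
rest 'acb' ignored (set empty)
final: {}; accept 1 not in set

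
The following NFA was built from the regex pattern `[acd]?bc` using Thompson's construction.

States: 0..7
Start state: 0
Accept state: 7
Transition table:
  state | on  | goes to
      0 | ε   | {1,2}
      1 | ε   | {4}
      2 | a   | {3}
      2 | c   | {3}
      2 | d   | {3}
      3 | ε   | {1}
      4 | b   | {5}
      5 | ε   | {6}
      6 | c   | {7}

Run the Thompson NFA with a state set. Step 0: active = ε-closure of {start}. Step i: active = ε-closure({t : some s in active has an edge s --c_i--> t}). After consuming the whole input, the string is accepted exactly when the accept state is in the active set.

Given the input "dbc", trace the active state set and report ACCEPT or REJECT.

initial (ε-close {0}): {0,1,2,4}
'd' @ 1: {1,3,4}
'b' @ 2: {5,6}
'c' @ 3: {7}  (accept∈set)
end set {7} — state 7 in

Answer: ACCEPT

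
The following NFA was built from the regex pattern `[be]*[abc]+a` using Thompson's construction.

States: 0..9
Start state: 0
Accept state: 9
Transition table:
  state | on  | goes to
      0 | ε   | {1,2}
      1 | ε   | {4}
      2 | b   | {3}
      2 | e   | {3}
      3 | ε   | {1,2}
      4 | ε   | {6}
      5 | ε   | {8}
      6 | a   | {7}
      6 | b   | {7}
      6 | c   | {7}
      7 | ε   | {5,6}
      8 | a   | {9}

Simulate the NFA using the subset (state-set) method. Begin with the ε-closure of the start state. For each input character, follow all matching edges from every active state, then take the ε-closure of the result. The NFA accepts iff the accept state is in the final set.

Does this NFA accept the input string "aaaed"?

Answer: REJECT

Trace:
S₀ = ε-closure({0}) = {0,1,2,4,6}
'a' @ 1: {5,6,7,8}
'a' @ 2: {5,6,7,8,9}  (accept∈set)
'a' @ 3: {5,6,7,8,9}  (accept∈set)
'e' @ 4: {}  — no active states
rest 'd' ignored (set empty)
end set {} — state 9 not in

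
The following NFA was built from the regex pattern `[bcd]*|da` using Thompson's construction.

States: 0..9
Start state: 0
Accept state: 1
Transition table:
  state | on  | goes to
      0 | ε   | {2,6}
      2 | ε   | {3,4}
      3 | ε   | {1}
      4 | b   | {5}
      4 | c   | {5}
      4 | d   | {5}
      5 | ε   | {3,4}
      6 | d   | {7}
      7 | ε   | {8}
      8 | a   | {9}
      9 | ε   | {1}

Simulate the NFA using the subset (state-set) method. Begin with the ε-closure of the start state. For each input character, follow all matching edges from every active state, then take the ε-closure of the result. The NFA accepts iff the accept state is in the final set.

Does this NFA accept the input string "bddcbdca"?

initial (ε-close {0}): {0,1,2,3,4,6}
'b' @ 1: {1,3,4,5}  ✓accept
'd' @ 2: {1,3,4,5}  ✓accept
'd' @ 3: {1,3,4,5}  ✓accept
'c' @ 4: {1,3,4,5}  ✓accept
'b' @ 5: {1,3,4,5}  ✓accept
'd' @ 6: {1,3,4,5}  ✓accept
'c' @ 7: {1,3,4,5}  ✓accept
'a' @ 8: {}  — no active states
final: {}; accept 1 not in set

Answer: REJECT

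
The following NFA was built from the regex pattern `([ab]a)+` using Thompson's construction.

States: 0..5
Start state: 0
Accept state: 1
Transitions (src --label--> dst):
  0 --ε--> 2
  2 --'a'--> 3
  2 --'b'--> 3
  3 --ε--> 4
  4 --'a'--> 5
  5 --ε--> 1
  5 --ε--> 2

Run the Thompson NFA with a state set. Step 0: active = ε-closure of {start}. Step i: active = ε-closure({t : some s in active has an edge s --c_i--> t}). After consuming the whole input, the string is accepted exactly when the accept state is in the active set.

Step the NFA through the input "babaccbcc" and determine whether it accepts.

S₀ = ε-closure({0}) = {0,2}
'b' @ 1: {3,4}
'a' @ 2: {1,2,5}  (accept∈set)
'b' @ 3: {3,4}
'a' @ 4: {1,2,5}  (accept∈set)
'c' @ 5: {}  — dead — no transitions
rest 'cbcc' ignored (set empty)
after full input: {}  (accept=1 not in)

Answer: REJECT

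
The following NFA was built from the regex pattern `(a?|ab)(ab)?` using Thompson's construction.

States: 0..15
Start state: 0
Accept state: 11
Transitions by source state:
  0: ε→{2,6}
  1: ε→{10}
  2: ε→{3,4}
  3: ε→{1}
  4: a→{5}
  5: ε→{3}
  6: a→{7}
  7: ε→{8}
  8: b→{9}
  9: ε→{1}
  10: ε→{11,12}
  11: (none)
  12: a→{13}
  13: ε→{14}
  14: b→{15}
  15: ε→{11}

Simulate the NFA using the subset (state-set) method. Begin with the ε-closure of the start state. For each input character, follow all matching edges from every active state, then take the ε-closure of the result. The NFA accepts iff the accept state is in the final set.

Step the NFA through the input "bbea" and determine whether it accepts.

S₀ = ε-closure({0}) = {0,1,2,3,4,6,10,11,12}
'b' @ 1: {}  — state set empty
rest 'bea' ignored (set empty)
end set {} — state 11 not in

Answer: REJECT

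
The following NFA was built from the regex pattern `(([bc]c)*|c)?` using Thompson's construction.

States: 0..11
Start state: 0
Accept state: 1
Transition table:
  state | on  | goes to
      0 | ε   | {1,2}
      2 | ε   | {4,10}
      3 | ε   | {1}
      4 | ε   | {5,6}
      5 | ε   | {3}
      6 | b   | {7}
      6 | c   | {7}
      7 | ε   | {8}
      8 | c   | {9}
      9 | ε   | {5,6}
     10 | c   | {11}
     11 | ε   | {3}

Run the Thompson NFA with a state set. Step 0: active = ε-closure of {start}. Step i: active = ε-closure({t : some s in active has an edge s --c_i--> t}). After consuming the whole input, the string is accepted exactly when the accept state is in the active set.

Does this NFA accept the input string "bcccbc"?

initial (ε-close {0}): {0,1,2,3,4,5,6,10}
'b' @ 1: {7,8}
'c' @ 2: {1,3,5,6,9}  (accept∈set)
'c' @ 3: {7,8}
'c' @ 4: {1,3,5,6,9}  (accept∈set)
'b' @ 5: {7,8}
'c' @ 6: {1,3,5,6,9}  (accept∈set)
final: {1,3,5,6,9}; accept 1 in set

Answer: ACCEPT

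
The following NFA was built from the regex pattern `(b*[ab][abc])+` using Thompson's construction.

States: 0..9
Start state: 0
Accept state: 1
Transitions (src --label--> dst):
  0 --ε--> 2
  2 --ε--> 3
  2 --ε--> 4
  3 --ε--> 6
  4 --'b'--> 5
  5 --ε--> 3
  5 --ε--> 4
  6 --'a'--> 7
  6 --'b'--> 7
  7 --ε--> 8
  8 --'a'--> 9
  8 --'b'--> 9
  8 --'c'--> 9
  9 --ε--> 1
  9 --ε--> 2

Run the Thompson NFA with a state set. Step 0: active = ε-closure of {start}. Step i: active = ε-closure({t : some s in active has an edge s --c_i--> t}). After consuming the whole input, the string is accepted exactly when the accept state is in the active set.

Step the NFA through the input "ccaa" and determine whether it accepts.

Answer: REJECT

Derivation:
initial (ε-close {0}): {0,2,3,4,6}
'c' @ 1: {}  — no active states
rest 'caa' ignored (set empty)
final: {}; accept 1 not in set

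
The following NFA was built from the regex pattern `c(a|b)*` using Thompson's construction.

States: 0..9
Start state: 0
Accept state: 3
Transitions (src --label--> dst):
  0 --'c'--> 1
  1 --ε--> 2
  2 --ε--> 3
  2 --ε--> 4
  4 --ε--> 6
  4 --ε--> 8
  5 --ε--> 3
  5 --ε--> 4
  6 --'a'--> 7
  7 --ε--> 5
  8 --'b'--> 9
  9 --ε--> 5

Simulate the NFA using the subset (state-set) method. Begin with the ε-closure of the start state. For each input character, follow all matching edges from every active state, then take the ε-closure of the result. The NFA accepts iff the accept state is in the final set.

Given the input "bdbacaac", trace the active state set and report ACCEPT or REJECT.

Answer: REJECT

Trace:
initial (ε-close {0}): {0}
'b' @ 1: {}  — no active states
rest 'dbacaac' ignored (set empty)
end set {} — state 3 not in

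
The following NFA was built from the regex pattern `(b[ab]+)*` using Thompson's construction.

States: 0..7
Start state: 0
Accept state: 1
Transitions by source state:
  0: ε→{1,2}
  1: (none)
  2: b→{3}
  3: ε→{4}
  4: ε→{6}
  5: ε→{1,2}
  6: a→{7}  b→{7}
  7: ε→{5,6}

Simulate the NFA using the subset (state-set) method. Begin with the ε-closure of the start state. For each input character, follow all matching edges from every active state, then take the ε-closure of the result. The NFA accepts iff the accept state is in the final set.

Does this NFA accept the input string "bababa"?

S₀ = ε-closure({0}) = {0,1,2}
'b' @ 1: {3,4,6}
'a' @ 2: {1,2,5,6,7}  (accept∈set)
'b' @ 3: {1,2,3,4,5,6,7}  (accept∈set)
'a' @ 4: {1,2,5,6,7}  (accept∈set)
'b' @ 5: {1,2,3,4,5,6,7}  (accept∈set)
'a' @ 6: {1,2,5,6,7}  (accept∈set)
final: {1,2,5,6,7}; accept 1 in set

Answer: ACCEPT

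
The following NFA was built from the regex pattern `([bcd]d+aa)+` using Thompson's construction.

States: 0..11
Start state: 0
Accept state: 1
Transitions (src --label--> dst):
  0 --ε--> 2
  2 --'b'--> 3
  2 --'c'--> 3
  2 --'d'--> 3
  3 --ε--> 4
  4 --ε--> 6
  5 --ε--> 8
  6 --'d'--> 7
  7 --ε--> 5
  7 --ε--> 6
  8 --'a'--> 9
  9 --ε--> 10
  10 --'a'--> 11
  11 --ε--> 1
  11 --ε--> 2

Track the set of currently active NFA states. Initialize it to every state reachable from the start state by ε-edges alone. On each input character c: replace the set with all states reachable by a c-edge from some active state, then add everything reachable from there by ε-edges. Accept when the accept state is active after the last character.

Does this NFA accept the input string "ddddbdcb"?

S₀ = ε-closure({0}) = {0,2}
'd' @ 1: {3,4,6}
'd' @ 2: {5,6,7,8}
'd' @ 3: {5,6,7,8}
'd' @ 4: {5,6,7,8}
'b' @ 5: {}  — dead — no transitions
rest 'dcb' ignored (set empty)
end set {} — state 1 not in

Answer: REJECT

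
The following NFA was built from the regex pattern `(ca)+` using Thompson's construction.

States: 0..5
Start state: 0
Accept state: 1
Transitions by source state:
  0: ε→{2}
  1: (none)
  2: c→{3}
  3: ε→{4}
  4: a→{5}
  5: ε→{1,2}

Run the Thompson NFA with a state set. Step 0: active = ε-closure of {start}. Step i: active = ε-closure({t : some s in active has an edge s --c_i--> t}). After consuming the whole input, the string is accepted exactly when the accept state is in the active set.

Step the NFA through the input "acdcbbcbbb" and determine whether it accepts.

Answer: REJECT

Trace:
S₀ = ε-closure({0}) = {0,2}
'a' @ 1: {}  — dead — no transitions
rest 'cdcbbcbbb' ignored (set empty)
end set {} — state 1 not in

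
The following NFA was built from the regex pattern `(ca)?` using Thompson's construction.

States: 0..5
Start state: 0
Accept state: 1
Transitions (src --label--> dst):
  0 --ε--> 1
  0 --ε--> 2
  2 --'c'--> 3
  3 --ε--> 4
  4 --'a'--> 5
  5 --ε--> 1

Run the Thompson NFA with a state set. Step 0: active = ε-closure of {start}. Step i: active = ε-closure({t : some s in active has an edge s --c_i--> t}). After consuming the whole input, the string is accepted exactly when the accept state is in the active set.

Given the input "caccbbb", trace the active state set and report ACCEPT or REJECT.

initial (ε-close {0}): {0,1,2}
'c' @ 1: {3,4}
'a' @ 2: {1,5}  (accept∈set)
'c' @ 3: {}  — state set empty
rest 'cbbb' ignored (set empty)
end set {} — state 1 not in

Answer: REJECT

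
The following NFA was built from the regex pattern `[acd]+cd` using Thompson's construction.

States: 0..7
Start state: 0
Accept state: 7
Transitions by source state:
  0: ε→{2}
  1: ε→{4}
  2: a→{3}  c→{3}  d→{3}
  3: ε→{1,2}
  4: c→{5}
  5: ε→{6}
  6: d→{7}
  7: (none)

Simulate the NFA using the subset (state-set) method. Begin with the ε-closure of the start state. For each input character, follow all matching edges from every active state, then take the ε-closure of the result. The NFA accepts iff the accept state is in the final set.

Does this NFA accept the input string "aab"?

S₀ = ε-closure({0}) = {0,2}
'a' @ 1: {1,2,3,4}
'a' @ 2: {1,2,3,4}
'b' @ 3: {}  — state set empty
final: {}; accept 7 not in set

Answer: REJECT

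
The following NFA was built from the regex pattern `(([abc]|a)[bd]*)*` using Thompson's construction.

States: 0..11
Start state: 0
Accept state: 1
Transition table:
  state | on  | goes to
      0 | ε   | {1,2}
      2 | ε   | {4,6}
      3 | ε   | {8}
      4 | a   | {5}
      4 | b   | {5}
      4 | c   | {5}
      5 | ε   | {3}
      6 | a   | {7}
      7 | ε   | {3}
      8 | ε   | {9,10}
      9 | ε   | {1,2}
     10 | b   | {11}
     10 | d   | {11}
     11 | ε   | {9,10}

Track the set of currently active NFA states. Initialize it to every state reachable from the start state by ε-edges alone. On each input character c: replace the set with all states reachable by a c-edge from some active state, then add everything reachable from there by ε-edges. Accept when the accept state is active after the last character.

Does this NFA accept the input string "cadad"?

start: ε-closure({0}) = {0,1,2,4,6}
'c' @ 1: {1,2,3,4,5,6,8,9,10}  (accept∈set)
'a' @ 2: {1,2,3,4,5,6,7,8,9,10}  (accept∈set)
'd' @ 3: {1,2,4,6,9,10,11}  (accept∈set)
'a' @ 4: {1,2,3,4,5,6,7,8,9,10}  (accept∈set)
'd' @ 5: {1,2,4,6,9,10,11}  (accept∈set)
end set {1,2,4,6,9,10,11} — state 1 in

Answer: ACCEPT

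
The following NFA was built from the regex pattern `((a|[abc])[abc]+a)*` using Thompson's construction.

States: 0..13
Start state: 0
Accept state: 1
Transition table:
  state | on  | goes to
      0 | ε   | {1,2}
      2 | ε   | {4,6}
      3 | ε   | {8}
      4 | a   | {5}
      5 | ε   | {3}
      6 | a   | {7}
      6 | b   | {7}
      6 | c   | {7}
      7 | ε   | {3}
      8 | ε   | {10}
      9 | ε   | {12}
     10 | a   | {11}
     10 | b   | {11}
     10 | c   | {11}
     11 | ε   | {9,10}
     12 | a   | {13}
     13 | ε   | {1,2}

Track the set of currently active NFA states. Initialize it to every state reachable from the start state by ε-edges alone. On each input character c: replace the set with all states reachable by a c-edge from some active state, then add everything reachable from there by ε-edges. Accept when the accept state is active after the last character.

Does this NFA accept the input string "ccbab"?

S₀ = ε-closure({0}) = {0,1,2,4,6}
'c' @ 1: {3,7,8,10}
'c' @ 2: {9,10,11,12}
'b' @ 3: {9,10,11,12}
'a' @ 4: {1,2,4,6,9,10,11,12,13}  [accepting]
'b' @ 5: {3,7,8,9,10,11,12}
after full input: {3,7,8,9,10,11,12}  (accept=1 not in)

Answer: REJECT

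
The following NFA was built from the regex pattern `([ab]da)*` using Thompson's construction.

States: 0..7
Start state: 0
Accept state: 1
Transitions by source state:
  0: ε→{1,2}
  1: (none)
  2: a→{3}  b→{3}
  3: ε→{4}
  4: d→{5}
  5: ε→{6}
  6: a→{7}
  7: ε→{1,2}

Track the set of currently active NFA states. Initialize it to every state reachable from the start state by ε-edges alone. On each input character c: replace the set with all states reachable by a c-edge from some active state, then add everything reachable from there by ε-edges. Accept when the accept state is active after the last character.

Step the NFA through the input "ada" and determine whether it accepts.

S₀ = ε-closure({0}) = {0,1,2}
'a' @ 1: {3,4}
'd' @ 2: {5,6}
'a' @ 3: {1,2,7}  (accept∈set)
end set {1,2,7} — state 1 in

Answer: ACCEPT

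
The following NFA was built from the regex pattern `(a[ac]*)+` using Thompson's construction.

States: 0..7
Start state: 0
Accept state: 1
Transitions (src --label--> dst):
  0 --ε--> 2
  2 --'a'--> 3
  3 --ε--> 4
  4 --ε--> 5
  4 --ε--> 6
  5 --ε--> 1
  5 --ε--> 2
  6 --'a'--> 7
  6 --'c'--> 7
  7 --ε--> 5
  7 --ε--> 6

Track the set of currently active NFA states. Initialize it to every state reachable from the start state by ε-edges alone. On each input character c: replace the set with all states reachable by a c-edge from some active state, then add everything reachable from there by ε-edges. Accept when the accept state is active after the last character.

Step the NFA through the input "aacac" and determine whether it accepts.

start: ε-closure({0}) = {0,2}
'a' @ 1: {1,2,3,4,5,6}  (accept∈set)
'a' @ 2: {1,2,3,4,5,6,7}  (accept∈set)
'c' @ 3: {1,2,5,6,7}  (accept∈set)
'a' @ 4: {1,2,3,4,5,6,7}  (accept∈set)
'c' @ 5: {1,2,5,6,7}  (accept∈set)
final: {1,2,5,6,7}; accept 1 in set

Answer: ACCEPT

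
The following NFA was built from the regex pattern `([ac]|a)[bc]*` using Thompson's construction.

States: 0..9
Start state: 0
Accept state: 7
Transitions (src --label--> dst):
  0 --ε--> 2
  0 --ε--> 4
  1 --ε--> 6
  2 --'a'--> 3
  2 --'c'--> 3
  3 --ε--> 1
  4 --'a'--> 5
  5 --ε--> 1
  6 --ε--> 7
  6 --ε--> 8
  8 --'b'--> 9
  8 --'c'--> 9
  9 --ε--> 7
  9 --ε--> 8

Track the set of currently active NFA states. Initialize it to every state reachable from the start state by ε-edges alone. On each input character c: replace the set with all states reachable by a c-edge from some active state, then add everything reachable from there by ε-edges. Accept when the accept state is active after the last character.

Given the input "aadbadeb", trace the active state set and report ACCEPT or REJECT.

initial (ε-close {0}): {0,2,4}
'a' @ 1: {1,3,5,6,7,8}  [accepting]
'a' @ 2: {}  — dead — no transitions
rest 'dbadeb' ignored (set empty)
after full input: {}  (accept=7 not in)

Answer: REJECT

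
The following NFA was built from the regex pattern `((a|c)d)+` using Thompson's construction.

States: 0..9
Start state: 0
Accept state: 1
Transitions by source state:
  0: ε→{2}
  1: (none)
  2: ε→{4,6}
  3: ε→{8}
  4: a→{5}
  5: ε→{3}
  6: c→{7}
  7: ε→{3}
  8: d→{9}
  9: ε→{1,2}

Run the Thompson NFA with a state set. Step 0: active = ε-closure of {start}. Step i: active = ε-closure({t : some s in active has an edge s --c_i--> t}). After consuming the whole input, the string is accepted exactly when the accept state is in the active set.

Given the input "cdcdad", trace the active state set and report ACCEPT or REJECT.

Answer: ACCEPT

Steps:
start: ε-closure({0}) = {0,2,4,6}
'c' @ 1: {3,7,8}
'd' @ 2: {1,2,4,6,9}  [accepting]
'c' @ 3: {3,7,8}
'd' @ 4: {1,2,4,6,9}  [accepting]
'a' @ 5: {3,5,8}
'd' @ 6: {1,2,4,6,9}  [accepting]
after full input: {1,2,4,6,9}  (accept=1 in)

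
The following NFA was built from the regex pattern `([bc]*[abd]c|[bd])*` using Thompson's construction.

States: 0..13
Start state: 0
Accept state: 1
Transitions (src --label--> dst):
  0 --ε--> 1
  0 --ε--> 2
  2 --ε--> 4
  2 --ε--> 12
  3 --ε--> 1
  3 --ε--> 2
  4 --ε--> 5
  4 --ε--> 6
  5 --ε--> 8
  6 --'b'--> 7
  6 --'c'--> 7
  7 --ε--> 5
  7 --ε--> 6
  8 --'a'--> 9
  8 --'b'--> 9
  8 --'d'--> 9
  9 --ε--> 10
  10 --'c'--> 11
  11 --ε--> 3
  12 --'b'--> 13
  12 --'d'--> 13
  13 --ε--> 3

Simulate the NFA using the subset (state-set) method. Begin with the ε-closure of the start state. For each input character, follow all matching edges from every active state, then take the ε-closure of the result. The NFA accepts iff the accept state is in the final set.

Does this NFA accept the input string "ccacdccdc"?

Answer: ACCEPT

Steps:
S₀ = ε-closure({0}) = {0,1,2,4,5,6,8,12}
'c' @ 1: {5,6,7,8}
'c' @ 2: {5,6,7,8}
'a' @ 3: {9,10}
'c' @ 4: {1,2,3,4,5,6,8,11,12}  ✓accept
'd' @ 5: {1,2,3,4,5,6,8,9,10,12,13}  ✓accept
'c' @ 6: {1,2,3,4,5,6,7,8,11,12}  ✓accept
'c' @ 7: {5,6,7,8}
'd' @ 8: {9,10}
'c' @ 9: {1,2,3,4,5,6,8,11,12}  ✓accept
after full input: {1,2,3,4,5,6,8,11,12}  (accept=1 in)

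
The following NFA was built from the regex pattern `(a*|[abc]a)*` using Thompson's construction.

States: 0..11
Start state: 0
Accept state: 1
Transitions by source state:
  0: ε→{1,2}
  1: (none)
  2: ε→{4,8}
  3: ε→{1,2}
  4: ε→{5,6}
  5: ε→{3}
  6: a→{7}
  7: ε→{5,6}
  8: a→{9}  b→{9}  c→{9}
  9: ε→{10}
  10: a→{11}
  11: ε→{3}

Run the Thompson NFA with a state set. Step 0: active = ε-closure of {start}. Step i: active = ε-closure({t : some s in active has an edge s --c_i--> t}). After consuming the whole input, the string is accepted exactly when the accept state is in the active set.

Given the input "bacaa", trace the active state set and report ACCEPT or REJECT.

Answer: ACCEPT

Steps:
start: ε-closure({0}) = {0,1,2,3,4,5,6,8}
'b' @ 1: {9,10}
'a' @ 2: {1,2,3,4,5,6,8,11}  ✓accept
'c' @ 3: {9,10}
'a' @ 4: {1,2,3,4,5,6,8,11}  ✓accept
'a' @ 5: {1,2,3,4,5,6,7,8,9,10}  ✓accept
final: {1,2,3,4,5,6,7,8,9,10}; accept 1 in set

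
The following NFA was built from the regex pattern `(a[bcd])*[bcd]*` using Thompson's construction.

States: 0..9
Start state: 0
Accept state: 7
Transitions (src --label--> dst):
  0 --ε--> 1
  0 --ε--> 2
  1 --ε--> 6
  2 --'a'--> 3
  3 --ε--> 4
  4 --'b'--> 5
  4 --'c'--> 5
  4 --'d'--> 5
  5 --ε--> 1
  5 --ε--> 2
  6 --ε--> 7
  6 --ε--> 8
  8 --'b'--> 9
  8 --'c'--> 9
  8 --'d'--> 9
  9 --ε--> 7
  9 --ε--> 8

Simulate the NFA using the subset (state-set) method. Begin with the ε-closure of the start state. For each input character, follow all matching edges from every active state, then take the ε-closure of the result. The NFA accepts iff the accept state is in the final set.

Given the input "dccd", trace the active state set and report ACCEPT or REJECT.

Answer: ACCEPT

Derivation:
initial (ε-close {0}): {0,1,2,6,7,8}
'd' @ 1: {7,8,9}  [accepting]
'c' @ 2: {7,8,9}  [accepting]
'c' @ 3: {7,8,9}  [accepting]
'd' @ 4: {7,8,9}  [accepting]
end set {7,8,9} — state 7 in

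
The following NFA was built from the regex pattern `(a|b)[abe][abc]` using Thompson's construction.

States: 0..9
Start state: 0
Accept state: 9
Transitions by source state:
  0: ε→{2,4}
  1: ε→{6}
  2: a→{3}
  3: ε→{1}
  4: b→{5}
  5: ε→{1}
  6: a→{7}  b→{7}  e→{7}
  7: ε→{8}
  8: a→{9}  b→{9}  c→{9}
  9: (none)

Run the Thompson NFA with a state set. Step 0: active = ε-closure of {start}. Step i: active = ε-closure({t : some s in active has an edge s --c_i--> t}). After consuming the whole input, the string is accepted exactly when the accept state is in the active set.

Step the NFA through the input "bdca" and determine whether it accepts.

start: ε-closure({0}) = {0,2,4}
'b' @ 1: {1,5,6}
'd' @ 2: {}  — state set empty
rest 'ca' ignored (set empty)
after full input: {}  (accept=9 not in)

Answer: REJECT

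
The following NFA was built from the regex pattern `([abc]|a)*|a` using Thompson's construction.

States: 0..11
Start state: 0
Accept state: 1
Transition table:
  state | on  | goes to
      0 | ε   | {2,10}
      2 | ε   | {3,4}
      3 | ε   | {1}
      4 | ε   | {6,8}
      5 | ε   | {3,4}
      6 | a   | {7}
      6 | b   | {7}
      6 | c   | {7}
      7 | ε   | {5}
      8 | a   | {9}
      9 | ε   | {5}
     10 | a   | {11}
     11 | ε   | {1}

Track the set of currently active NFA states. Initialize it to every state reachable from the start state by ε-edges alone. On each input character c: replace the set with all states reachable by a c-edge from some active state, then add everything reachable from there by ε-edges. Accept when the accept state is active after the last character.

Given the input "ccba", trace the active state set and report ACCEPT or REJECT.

start: ε-closure({0}) = {0,1,2,3,4,6,8,10}
'c' @ 1: {1,3,4,5,6,7,8}  ✓accept
'c' @ 2: {1,3,4,5,6,7,8}  ✓accept
'b' @ 3: {1,3,4,5,6,7,8}  ✓accept
'a' @ 4: {1,3,4,5,6,7,8,9}  ✓accept
end set {1,3,4,5,6,7,8,9} — state 1 in

Answer: ACCEPT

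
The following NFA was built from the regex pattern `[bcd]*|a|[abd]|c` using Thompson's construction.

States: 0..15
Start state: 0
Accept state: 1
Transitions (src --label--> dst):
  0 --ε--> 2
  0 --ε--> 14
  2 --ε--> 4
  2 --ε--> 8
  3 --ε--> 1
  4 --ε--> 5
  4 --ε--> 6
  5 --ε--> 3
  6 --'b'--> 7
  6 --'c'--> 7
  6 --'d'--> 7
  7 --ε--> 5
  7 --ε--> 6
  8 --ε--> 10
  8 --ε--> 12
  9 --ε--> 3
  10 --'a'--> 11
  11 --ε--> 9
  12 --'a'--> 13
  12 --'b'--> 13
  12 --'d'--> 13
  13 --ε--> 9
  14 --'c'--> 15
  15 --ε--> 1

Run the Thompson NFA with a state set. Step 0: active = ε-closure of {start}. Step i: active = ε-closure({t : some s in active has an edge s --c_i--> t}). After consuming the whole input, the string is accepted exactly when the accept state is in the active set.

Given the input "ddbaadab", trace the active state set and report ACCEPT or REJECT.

Answer: REJECT

Trace:
start: ε-closure({0}) = {0,1,2,3,4,5,6,8,10,12,14}
'd' @ 1: {1,3,5,6,7,9,13}  ✓accept
'd' @ 2: {1,3,5,6,7}  ✓accept
'b' @ 3: {1,3,5,6,7}  ✓accept
'a' @ 4: {}  — state set empty
rest 'adab' ignored (set empty)
after full input: {}  (accept=1 not in)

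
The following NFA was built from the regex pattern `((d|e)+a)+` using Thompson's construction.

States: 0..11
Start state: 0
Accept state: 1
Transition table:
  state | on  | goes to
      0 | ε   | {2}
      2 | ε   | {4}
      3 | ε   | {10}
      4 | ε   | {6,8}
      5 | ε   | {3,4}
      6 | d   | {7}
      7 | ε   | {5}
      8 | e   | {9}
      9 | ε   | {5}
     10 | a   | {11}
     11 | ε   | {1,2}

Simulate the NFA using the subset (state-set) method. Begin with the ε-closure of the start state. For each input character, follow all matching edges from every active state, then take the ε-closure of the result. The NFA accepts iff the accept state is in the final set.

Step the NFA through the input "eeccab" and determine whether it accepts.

S₀ = ε-closure({0}) = {0,2,4,6,8}
'e' @ 1: {3,4,5,6,8,9,10}
'e' @ 2: {3,4,5,6,8,9,10}
'c' @ 3: {}  — state set empty
rest 'cab' ignored (set empty)
final: {}; accept 1 not in set

Answer: REJECT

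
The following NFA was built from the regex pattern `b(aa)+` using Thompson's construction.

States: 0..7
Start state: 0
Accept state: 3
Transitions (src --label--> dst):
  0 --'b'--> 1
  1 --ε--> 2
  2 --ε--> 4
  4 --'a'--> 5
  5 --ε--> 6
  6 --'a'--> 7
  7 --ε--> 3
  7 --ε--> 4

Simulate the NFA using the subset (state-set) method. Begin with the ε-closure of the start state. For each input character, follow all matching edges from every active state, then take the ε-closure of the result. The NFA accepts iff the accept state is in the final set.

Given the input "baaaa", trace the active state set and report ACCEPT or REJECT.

initial (ε-close {0}): {0}
'b' @ 1: {1,2,4}
'a' @ 2: {5,6}
'a' @ 3: {3,4,7}  (accept∈set)
'a' @ 4: {5,6}
'a' @ 5: {3,4,7}  (accept∈set)
after full input: {3,4,7}  (accept=3 in)

Answer: ACCEPT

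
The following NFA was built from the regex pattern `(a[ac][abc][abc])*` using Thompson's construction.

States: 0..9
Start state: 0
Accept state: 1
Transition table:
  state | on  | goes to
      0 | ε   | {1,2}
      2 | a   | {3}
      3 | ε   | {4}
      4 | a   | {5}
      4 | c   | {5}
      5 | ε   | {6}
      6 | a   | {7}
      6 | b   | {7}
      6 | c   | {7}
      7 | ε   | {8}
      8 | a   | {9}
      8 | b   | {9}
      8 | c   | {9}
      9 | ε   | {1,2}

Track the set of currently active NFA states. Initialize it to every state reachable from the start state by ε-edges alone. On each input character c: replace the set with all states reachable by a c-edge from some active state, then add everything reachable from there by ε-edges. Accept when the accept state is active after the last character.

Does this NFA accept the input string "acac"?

Answer: ACCEPT

Derivation:
S₀ = ε-closure({0}) = {0,1,2}
'a' @ 1: {3,4}
'c' @ 2: {5,6}
'a' @ 3: {7,8}
'c' @ 4: {1,2,9}  (accept∈set)
after full input: {1,2,9}  (accept=1 in)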